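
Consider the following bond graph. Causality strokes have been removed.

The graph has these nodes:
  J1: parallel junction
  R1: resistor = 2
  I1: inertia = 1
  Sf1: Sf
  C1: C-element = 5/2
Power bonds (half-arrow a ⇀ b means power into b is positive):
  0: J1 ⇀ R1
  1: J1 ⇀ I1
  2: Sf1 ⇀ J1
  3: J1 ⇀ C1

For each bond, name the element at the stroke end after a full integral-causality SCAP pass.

bond 2 stroke at Sf1  (Sf1: flow source, stroke at near end)
bond 1 stroke at I1  (prefer integral on I1)
bond 3 stroke at J1  (C1 outputs effort q/C1)
bond 0 stroke at R1  (J1 effort already set via bond 3)

bond 0 stroke at R1
bond 1 stroke at I1
bond 2 stroke at Sf1
bond 3 stroke at J1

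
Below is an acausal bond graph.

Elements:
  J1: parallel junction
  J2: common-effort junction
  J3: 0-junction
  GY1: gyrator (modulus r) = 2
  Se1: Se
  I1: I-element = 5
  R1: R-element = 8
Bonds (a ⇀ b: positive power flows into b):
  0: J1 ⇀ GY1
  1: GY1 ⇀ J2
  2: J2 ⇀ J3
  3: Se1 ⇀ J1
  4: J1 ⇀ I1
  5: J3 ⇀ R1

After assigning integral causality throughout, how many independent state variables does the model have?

1  (I1 all integral)

bond 3 |J1  (source Se1 imposes e)
bond 0 |GY1  (0-jn J1 has e-setter on 3)
bond 4 |I1  (J1: bond 3 brought effort, rest push out)
bond 1 |GY1  (GY1: gyrator matches bond 0)
bond 2 |J2  (J2: last free bond brings effort in)
bond 5 |J3  (closing 0-jn rule on J3)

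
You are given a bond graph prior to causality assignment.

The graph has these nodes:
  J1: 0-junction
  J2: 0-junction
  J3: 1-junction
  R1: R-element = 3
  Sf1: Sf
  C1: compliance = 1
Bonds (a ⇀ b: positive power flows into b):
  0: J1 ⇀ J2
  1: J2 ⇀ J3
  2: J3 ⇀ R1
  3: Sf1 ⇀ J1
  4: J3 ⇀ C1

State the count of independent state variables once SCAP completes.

1  (C1 all integral)

β3 stroke at Sf1  (Sf1 (Sf) sets flow on bond)
β0 stroke at J1  (J1 needs exactly one e-in)
β1 stroke at J2  (J2 needs exactly one e-in)
β2 stroke at J3  (common-f at J3 fixed by 1)
β4 stroke at J3  (J3: bond 1 brought flow, rest push out)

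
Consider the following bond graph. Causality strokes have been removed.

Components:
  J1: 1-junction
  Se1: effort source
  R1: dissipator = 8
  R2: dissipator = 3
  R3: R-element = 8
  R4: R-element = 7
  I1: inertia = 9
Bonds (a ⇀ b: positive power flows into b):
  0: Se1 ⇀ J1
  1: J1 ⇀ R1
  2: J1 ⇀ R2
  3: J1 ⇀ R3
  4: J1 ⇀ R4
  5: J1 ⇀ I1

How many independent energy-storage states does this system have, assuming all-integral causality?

1  (I1 all integral)

b0 →J1  (Se1 (Se) sets effort on bond)
b5 →I1  (I1: I, integral causality)
b1 →J1  (J1 flow already set via bond 5)
b2 →J1  (J1: bond 5 brought flow, rest push out)
b3 →J1  (1-jn J1 has f-setter on 5)
b4 →J1  (J1: bond 5 brought flow, rest push out)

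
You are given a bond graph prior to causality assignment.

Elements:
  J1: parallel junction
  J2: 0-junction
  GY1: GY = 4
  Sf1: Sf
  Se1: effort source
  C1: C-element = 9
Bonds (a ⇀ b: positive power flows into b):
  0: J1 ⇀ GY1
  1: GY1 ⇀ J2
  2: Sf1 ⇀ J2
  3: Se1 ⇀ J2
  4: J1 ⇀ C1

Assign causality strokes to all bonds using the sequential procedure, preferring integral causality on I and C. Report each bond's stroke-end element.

#2 |Sf1  (Sf1 (Sf) sets flow on bond)
#3 |J2  (Se1: effort source, stroke at far end)
#1 |GY1  (0-jn J2 has e-setter on 3)
#0 |GY1  (GY1: gyrator matches bond 1)
#4 |J1  (J1 needs exactly one e-in)

#0 |GY1
#1 |GY1
#2 |Sf1
#3 |J2
#4 |J1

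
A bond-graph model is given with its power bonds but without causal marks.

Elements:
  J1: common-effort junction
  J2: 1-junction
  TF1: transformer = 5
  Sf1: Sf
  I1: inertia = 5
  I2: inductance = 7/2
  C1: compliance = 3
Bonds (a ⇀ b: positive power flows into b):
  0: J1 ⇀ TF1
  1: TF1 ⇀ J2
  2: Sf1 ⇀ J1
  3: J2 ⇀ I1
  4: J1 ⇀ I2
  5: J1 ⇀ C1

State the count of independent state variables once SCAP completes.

b2 |Sf1  (Sf1: flow source, stroke at near end)
b3 |I1  (I1 integral (f out))
b1 |J2  (J2: bond 3 brought flow, rest push out)
b0 |TF1  (TF1: transformer flips bond 1)
b4 |I2  (I2: I, integral causality)
b5 |J1  (closing 0-jn rule on J1)

3  (C1, I1, I2 all integral)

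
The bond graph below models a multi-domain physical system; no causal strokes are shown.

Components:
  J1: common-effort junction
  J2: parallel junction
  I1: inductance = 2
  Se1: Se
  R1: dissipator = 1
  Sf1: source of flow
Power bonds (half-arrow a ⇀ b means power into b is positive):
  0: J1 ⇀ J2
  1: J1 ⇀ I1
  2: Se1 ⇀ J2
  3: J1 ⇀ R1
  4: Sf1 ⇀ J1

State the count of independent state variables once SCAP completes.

1  (I1 all integral)

β2 stroke at J2  (Se1 (Se) sets effort on bond)
β4 stroke at Sf1  (Sf1 (Sf) sets flow on bond)
β0 stroke at J1  (J2 effort already set via bond 2)
β1 stroke at I1  (J1 effort already set via bond 0)
β3 stroke at R1  (J1: bond 0 brought effort, rest push out)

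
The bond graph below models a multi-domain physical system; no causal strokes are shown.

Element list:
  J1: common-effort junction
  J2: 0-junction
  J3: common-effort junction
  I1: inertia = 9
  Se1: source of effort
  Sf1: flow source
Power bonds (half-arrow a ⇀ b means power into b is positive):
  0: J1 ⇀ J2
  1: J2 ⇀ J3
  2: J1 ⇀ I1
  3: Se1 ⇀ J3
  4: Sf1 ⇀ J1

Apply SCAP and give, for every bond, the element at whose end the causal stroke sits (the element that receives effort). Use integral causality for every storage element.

β3 stroke at J3  (Se1 (Se) sets effort on bond)
β4 stroke at Sf1  (source Sf1 imposes f)
β1 stroke at J2  (J3 effort already set via bond 3)
β0 stroke at J1  (J2: bond 1 brought effort, rest push out)
β2 stroke at I1  (J1 effort already set via bond 0)

β0 |J1
β1 |J2
β2 |I1
β3 |J3
β4 |Sf1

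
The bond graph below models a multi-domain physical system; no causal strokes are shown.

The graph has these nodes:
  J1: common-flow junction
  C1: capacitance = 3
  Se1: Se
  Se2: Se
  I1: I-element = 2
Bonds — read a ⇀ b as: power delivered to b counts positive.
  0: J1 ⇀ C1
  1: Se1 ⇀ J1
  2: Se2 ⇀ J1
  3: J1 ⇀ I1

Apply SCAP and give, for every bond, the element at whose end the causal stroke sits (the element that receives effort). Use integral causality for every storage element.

b0 →J1
b1 →J1
b2 →J1
b3 →I1

#1 →J1  (Se1 (Se) sets effort on bond)
#2 →J1  (Se2 (Se) sets effort on bond)
#0 →J1  (prefer integral on C1)
#3 →I1  (J1: last free bond brings flow in)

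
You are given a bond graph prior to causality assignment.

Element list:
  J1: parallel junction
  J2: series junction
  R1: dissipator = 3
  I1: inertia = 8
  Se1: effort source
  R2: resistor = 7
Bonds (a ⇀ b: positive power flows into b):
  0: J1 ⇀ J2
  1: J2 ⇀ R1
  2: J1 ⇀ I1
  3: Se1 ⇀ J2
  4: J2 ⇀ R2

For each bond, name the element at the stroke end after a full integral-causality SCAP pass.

b3 stroke→J2  (Se1 fixes effort; stroke away)
b2 stroke→I1  (I1: I, integral causality)
b0 stroke→J1  (J1 needs exactly one e-in)
b1 stroke→J2  (1-jn J2 has f-setter on 0)
b4 stroke→J2  (common-f at J2 fixed by 0)

#0 →J1
#1 →J2
#2 →I1
#3 →J2
#4 →J2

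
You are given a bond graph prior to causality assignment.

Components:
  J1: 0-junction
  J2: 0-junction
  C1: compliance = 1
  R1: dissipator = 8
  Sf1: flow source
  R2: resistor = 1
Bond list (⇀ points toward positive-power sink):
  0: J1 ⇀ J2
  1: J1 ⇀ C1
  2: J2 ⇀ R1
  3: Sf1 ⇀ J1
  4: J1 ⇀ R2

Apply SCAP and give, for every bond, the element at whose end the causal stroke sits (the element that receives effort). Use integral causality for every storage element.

bond 3 →Sf1  (Sf1 fixes flow; stroke at Sf1)
bond 1 →J1  (C1: C, integral causality)
bond 0 →J2  (J1: bond 1 brought effort, rest push out)
bond 4 →R2  (0-jn J1 has e-setter on 1)
bond 2 →R1  (J2: bond 0 brought effort, rest push out)

b0 stroke at J2
b1 stroke at J1
b2 stroke at R1
b3 stroke at Sf1
b4 stroke at R2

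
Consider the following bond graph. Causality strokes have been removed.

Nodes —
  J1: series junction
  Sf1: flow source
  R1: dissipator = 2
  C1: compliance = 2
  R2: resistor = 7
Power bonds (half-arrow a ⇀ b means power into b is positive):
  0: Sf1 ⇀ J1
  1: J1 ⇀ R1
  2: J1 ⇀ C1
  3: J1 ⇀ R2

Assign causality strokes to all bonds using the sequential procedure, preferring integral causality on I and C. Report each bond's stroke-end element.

β0 stroke at Sf1
β1 stroke at J1
β2 stroke at J1
β3 stroke at J1

#0 stroke→Sf1  (Sf1 (Sf) sets flow on bond)
#1 stroke→J1  (J1 flow already set via bond 0)
#2 stroke→J1  (common-f at J1 fixed by 0)
#3 stroke→J1  (J1: bond 0 brought flow, rest push out)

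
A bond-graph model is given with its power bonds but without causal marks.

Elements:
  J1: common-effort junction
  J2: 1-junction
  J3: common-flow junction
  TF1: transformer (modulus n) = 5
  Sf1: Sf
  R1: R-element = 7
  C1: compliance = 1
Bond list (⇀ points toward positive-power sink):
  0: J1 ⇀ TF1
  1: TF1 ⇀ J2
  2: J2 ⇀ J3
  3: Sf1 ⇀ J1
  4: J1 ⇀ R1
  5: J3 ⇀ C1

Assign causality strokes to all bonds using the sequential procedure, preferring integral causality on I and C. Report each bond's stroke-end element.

bond 0 stroke→J1
bond 1 stroke→TF1
bond 2 stroke→J2
bond 3 stroke→Sf1
bond 4 stroke→R1
bond 5 stroke→J3

β3 stroke at Sf1  (Sf1: flow source, stroke at near end)
β5 stroke at J3  (C1: C, integral causality)
β2 stroke at J2  (closing 1-jn rule on J3)
β1 stroke at TF1  (J2 needs exactly one f-in)
β0 stroke at J1  (through TF1, causality passes straight; one stroke at TF1)
β4 stroke at R1  (J1: bond 0 brought effort, rest push out)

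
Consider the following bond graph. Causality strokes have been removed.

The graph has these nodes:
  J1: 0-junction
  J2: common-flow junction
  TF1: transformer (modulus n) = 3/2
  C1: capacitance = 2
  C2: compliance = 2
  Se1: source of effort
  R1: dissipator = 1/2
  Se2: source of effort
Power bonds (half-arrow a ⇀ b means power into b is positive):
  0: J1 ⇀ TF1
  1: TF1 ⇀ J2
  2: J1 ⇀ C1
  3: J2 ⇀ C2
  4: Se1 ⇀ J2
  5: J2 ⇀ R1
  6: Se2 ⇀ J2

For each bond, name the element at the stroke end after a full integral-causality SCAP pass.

bond 4 →J2  (Se1 (Se) sets effort on bond)
bond 6 →J2  (Se2 (Se) sets effort on bond)
bond 2 →J1  (C1 integral (e out))
bond 0 →TF1  (0-jn J1 has e-setter on 2)
bond 1 →J2  (TF TF1: opposite of bond 0)
bond 3 →J2  (C2 outputs effort q/C2)
bond 5 →R1  (J2: last free bond brings flow in)

#0 stroke at TF1
#1 stroke at J2
#2 stroke at J1
#3 stroke at J2
#4 stroke at J2
#5 stroke at R1
#6 stroke at J2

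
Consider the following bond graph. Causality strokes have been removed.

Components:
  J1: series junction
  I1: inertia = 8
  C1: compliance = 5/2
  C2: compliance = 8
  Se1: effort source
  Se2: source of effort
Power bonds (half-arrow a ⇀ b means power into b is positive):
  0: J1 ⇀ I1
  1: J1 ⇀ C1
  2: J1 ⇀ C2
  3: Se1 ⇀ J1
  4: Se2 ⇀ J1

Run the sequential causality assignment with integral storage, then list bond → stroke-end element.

b3 →J1  (Se1: effort source, stroke at far end)
b4 →J1  (Se2 fixes effort; stroke away)
b0 →I1  (I1 integral (f out))
b1 →J1  (J1 flow already set via bond 0)
b2 →J1  (1-jn J1 has f-setter on 0)

bond 0 stroke→I1
bond 1 stroke→J1
bond 2 stroke→J1
bond 3 stroke→J1
bond 4 stroke→J1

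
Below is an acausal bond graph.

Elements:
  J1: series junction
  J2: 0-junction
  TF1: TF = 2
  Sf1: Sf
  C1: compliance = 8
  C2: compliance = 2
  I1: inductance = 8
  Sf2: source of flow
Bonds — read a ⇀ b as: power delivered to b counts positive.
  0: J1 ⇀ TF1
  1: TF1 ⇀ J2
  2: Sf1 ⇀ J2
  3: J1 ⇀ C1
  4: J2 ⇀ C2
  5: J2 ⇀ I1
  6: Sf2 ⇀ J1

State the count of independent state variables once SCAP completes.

3  (C1, C2, I1 all integral)

#2 stroke→Sf1  (source Sf1 imposes f)
#6 stroke→Sf2  (source Sf2 imposes f)
#0 stroke→J1  (J1 flow already set via bond 6)
#3 stroke→J1  (J1 flow already set via bond 6)
#1 stroke→TF1  (TF TF1: opposite of bond 0)
#4 stroke→J2  (C2 outputs effort q/C2)
#5 stroke→I1  (J2: bond 4 brought effort, rest push out)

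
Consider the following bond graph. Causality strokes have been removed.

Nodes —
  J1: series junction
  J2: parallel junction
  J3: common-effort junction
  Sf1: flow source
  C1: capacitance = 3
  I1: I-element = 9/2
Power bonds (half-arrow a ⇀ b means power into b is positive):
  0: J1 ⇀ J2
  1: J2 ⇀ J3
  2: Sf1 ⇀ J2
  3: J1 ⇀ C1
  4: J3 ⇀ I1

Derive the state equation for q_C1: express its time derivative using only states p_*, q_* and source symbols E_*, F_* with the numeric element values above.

β2 stroke at Sf1  (Sf1 (Sf) sets flow on bond)
β3 stroke at J1  (C1 integral (e out))
β0 stroke at J2  (J1 needs exactly one f-in)
β1 stroke at J3  (common-e at J2 fixed by 0)
β4 stroke at I1  (common-e at J3 fixed by 1)

dq_C1/dt = -F_Sf1 + 2*p_I1/9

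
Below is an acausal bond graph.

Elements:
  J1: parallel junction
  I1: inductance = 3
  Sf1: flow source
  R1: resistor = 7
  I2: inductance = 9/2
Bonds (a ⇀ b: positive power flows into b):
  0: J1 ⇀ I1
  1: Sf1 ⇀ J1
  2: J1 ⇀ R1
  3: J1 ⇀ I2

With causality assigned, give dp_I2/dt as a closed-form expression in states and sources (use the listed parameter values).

dp_I2/dt = 7*F_Sf1 - 7*p_I1/3 - 14*p_I2/9

bond 1 |Sf1  (Sf1: flow source, stroke at near end)
bond 0 |I1  (I1 integral (f out))
bond 3 |I2  (I2 integral (f out))
bond 2 |J1  (J1 needs exactly one e-in)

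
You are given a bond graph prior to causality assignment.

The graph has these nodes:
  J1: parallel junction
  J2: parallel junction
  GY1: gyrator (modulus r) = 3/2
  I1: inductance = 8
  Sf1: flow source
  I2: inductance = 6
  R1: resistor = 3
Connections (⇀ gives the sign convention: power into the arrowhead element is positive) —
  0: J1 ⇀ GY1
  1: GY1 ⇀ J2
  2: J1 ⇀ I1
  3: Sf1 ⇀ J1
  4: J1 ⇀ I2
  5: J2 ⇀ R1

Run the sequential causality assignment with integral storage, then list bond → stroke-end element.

β0 stroke at J1
β1 stroke at J2
β2 stroke at I1
β3 stroke at Sf1
β4 stroke at I2
β5 stroke at R1

b3 stroke→Sf1  (Sf1 fixes flow; stroke at Sf1)
b2 stroke→I1  (I1 integral (f out))
b4 stroke→I2  (I2 outputs flow p/I2)
b0 stroke→J1  (closing 0-jn rule on J1)
b1 stroke→J2  (GY1: gyrator matches bond 0)
b5 stroke→R1  (0-jn J2 has e-setter on 1)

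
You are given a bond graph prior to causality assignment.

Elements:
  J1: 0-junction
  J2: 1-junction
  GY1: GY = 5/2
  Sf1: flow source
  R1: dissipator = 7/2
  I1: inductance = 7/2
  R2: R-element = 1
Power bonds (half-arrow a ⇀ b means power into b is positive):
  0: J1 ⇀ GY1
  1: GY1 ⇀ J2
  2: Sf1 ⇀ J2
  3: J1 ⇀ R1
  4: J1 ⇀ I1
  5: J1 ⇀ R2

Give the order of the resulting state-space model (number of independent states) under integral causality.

1  (I1 all integral)

β2 →Sf1  (source Sf1 imposes f)
β1 →J2  (1-jn J2 has f-setter on 2)
β0 →J1  (GY1 both-in/both-out from 1)
β3 →R1  (0-jn J1 has e-setter on 0)
β4 →I1  (J1 effort already set via bond 0)
β5 →R2  (J1: bond 0 brought effort, rest push out)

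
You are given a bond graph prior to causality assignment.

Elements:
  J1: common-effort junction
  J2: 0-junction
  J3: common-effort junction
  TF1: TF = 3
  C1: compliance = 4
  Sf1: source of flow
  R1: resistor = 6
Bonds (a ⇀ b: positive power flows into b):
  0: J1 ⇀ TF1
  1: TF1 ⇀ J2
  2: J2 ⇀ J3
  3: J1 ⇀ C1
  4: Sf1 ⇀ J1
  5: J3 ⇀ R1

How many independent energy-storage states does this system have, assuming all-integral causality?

#4 →Sf1  (source Sf1 imposes f)
#3 →J1  (prefer integral on C1)
#0 →TF1  (0-jn J1 has e-setter on 3)
#1 →J2  (TF TF1: opposite of bond 0)
#2 →J3  (J2: bond 1 brought effort, rest push out)
#5 →R1  (J3 effort already set via bond 2)

1  (C1 all integral)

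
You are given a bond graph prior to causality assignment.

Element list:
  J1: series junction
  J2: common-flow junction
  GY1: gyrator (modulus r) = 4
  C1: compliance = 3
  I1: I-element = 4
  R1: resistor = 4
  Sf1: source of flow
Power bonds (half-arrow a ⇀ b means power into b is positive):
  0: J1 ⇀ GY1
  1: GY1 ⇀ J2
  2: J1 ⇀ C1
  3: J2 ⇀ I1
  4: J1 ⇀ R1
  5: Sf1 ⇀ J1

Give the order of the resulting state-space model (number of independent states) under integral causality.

#5 stroke at Sf1  (Sf1: flow source, stroke at near end)
#0 stroke at J1  (J1 flow already set via bond 5)
#2 stroke at J1  (1-jn J1 has f-setter on 5)
#4 stroke at J1  (J1 flow already set via bond 5)
#1 stroke at J2  (GY1: gyrator matches bond 0)
#3 stroke at I1  (only one flow-in slot at J2)

2  (C1, I1 all integral)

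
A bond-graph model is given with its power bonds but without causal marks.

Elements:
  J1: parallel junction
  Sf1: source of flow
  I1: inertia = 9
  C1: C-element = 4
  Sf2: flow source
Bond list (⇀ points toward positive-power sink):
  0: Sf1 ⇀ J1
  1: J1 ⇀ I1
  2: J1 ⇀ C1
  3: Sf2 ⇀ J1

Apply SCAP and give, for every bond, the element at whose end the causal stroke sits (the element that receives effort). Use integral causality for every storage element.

b0 →Sf1
b1 →I1
b2 →J1
b3 →Sf2

#0 →Sf1  (Sf1 (Sf) sets flow on bond)
#3 →Sf2  (source Sf2 imposes f)
#1 →I1  (I1 outputs flow p/I1)
#2 →J1  (J1 needs exactly one e-in)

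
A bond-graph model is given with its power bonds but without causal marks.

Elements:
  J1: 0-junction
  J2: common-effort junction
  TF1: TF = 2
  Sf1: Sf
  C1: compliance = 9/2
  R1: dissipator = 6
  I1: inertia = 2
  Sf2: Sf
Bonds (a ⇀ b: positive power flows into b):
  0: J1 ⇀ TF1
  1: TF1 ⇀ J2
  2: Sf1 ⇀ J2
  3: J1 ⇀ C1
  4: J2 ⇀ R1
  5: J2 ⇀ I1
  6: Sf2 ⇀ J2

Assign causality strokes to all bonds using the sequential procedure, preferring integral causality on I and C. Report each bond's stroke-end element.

#2 stroke→Sf1  (source Sf1 imposes f)
#6 stroke→Sf2  (source Sf2 imposes f)
#3 stroke→J1  (C1: C, integral causality)
#0 stroke→TF1  (J1 effort already set via bond 3)
#1 stroke→J2  (TF TF1: opposite of bond 0)
#4 stroke→R1  (J2: bond 1 brought effort, rest push out)
#5 stroke→I1  (common-e at J2 fixed by 1)

b0 →TF1
b1 →J2
b2 →Sf1
b3 →J1
b4 →R1
b5 →I1
b6 →Sf2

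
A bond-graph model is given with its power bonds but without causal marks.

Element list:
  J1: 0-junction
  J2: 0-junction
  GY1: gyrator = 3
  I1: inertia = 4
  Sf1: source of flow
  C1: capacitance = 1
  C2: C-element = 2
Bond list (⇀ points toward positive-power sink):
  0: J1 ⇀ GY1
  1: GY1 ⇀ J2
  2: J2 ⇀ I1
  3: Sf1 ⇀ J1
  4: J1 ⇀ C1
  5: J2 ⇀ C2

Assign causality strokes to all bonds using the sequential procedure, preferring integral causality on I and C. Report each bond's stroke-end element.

b3 |Sf1  (Sf1 (Sf) sets flow on bond)
b2 |I1  (prefer integral on I1)
b4 |J1  (C1 outputs effort q/C1)
b0 |GY1  (J1: bond 4 brought effort, rest push out)
b1 |GY1  (GY1: gyrator matches bond 0)
b5 |J2  (closing 0-jn rule on J2)

#0 →GY1
#1 →GY1
#2 →I1
#3 →Sf1
#4 →J1
#5 →J2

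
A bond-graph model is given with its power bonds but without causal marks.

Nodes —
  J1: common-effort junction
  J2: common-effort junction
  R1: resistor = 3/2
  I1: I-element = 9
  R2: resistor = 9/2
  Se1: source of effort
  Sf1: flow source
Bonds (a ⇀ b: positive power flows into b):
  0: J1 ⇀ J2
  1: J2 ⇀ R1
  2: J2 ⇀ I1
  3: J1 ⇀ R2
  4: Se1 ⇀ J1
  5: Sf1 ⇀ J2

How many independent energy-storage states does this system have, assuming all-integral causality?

#4 →J1  (Se1: effort source, stroke at far end)
#5 →Sf1  (source Sf1 imposes f)
#0 →J2  (J1 effort already set via bond 4)
#3 →R2  (common-e at J1 fixed by 4)
#1 →R1  (J2: bond 0 brought effort, rest push out)
#2 →I1  (J2: bond 0 brought effort, rest push out)

1  (I1 all integral)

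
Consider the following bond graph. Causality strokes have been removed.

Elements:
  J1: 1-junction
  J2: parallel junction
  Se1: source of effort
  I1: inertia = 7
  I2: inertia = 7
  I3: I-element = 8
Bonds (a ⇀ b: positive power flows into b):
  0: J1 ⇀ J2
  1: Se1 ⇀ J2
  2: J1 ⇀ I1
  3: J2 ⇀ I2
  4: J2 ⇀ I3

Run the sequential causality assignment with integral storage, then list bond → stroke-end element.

bond 0 |J1
bond 1 |J2
bond 2 |I1
bond 3 |I2
bond 4 |I3

b1 →J2  (Se1 fixes effort; stroke away)
b0 →J1  (J2: bond 1 brought effort, rest push out)
b3 →I2  (common-e at J2 fixed by 1)
b4 →I3  (common-e at J2 fixed by 1)
b2 →I1  (J1: last free bond brings flow in)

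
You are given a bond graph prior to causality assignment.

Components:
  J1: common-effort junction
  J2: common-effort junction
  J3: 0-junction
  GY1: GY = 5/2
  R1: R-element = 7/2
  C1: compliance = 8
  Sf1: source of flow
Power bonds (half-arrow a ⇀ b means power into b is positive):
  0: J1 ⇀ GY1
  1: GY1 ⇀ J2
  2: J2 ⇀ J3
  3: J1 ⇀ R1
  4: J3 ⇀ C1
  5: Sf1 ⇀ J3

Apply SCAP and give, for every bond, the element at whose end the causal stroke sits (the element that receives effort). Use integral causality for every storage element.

bond 0 stroke at GY1
bond 1 stroke at GY1
bond 2 stroke at J2
bond 3 stroke at J1
bond 4 stroke at J3
bond 5 stroke at Sf1

β5 stroke at Sf1  (Sf1: flow source, stroke at near end)
β4 stroke at J3  (C1: C, integral causality)
β2 stroke at J2  (0-jn J3 has e-setter on 4)
β1 stroke at GY1  (J2: bond 2 brought effort, rest push out)
β0 stroke at GY1  (through GY1, causality inverts; strokes same side of GY1)
β3 stroke at J1  (closing 0-jn rule on J1)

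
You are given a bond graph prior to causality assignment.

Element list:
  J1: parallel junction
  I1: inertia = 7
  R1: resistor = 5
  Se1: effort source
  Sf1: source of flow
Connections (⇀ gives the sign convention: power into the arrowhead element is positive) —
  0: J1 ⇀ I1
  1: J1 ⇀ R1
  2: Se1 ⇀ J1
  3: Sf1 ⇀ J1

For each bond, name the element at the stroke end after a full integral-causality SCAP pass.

b2 →J1  (Se1 (Se) sets effort on bond)
b3 →Sf1  (Sf1: flow source, stroke at near end)
b0 →I1  (0-jn J1 has e-setter on 2)
b1 →R1  (J1 effort already set via bond 2)

bond 0 stroke→I1
bond 1 stroke→R1
bond 2 stroke→J1
bond 3 stroke→Sf1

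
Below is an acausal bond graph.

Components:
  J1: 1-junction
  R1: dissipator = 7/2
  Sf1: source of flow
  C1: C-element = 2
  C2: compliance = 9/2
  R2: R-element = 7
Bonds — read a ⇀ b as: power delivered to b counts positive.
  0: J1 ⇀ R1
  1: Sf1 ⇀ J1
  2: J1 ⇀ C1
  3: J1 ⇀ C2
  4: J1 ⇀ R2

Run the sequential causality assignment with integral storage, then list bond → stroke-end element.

b1 stroke at Sf1  (source Sf1 imposes f)
b0 stroke at J1  (common-f at J1 fixed by 1)
b2 stroke at J1  (common-f at J1 fixed by 1)
b3 stroke at J1  (J1: bond 1 brought flow, rest push out)
b4 stroke at J1  (J1: bond 1 brought flow, rest push out)

#0 →J1
#1 →Sf1
#2 →J1
#3 →J1
#4 →J1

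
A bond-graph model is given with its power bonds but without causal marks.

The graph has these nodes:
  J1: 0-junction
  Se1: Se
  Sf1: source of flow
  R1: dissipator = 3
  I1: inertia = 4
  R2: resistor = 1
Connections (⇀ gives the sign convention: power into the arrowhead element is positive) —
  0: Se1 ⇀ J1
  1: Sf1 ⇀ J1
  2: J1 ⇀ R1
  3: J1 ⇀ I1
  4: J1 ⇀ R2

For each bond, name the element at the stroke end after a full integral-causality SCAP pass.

b0 →J1
b1 →Sf1
b2 →R1
b3 →I1
b4 →R2

bond 0 |J1  (Se1: effort source, stroke at far end)
bond 1 |Sf1  (Sf1: flow source, stroke at near end)
bond 2 |R1  (0-jn J1 has e-setter on 0)
bond 3 |I1  (common-e at J1 fixed by 0)
bond 4 |R2  (J1: bond 0 brought effort, rest push out)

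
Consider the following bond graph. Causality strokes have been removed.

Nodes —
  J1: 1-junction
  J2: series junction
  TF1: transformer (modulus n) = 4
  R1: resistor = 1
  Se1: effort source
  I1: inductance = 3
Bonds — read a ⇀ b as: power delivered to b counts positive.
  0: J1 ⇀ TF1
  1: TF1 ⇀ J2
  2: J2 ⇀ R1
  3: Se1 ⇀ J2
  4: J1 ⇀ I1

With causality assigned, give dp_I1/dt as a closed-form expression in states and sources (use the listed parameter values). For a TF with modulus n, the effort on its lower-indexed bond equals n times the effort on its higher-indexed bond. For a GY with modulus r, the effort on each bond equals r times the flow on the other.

b3 |J2  (Se1 fixes effort; stroke away)
b4 |I1  (I1 outputs flow p/I1)
b0 |J1  (1-jn J1 has f-setter on 4)
b1 |TF1  (through TF1, causality passes straight; one stroke at TF1)
b2 |J2  (common-f at J2 fixed by 1)

dp_I1/dt = 4*E_Se1 - 16*p_I1/3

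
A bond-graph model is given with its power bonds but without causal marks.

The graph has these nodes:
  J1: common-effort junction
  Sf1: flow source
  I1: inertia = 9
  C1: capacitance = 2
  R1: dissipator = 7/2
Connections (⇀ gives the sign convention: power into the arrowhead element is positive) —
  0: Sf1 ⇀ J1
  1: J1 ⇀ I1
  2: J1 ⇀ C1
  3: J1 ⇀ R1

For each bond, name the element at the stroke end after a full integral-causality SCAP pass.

#0 stroke at Sf1
#1 stroke at I1
#2 stroke at J1
#3 stroke at R1

#0 →Sf1  (Sf1 (Sf) sets flow on bond)
#1 →I1  (prefer integral on I1)
#2 →J1  (C1 integral (e out))
#3 →R1  (common-e at J1 fixed by 2)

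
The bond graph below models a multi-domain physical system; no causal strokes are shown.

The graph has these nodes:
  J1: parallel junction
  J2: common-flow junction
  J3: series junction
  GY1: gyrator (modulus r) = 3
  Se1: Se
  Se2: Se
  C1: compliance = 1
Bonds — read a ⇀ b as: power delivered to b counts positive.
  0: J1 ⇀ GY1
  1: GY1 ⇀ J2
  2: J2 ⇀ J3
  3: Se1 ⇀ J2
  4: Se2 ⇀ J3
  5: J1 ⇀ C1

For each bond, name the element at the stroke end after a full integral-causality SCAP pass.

β3 →J2  (Se1 fixes effort; stroke away)
β4 →J3  (source Se2 imposes e)
β2 →J2  (closing 1-jn rule on J3)
β1 →GY1  (J2: last free bond brings flow in)
β0 →GY1  (through GY1, causality inverts; strokes same side of GY1)
β5 →J1  (J1 needs exactly one e-in)

#0 →GY1
#1 →GY1
#2 →J2
#3 →J2
#4 →J3
#5 →J1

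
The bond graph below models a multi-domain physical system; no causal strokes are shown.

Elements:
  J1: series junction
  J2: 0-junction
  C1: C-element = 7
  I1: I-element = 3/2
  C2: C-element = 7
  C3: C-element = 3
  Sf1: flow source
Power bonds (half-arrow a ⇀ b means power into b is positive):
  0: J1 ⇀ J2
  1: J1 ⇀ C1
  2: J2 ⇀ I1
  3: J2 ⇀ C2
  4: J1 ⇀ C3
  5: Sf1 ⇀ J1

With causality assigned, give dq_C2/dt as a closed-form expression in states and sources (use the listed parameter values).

dq_C2/dt = F_Sf1 - 2*p_I1/3

#5 stroke at Sf1  (Sf1: flow source, stroke at near end)
#0 stroke at J1  (J1 flow already set via bond 5)
#1 stroke at J1  (J1 flow already set via bond 5)
#4 stroke at J1  (J1: bond 5 brought flow, rest push out)
#2 stroke at I1  (I1 outputs flow p/I1)
#3 stroke at J2  (J2: last free bond brings effort in)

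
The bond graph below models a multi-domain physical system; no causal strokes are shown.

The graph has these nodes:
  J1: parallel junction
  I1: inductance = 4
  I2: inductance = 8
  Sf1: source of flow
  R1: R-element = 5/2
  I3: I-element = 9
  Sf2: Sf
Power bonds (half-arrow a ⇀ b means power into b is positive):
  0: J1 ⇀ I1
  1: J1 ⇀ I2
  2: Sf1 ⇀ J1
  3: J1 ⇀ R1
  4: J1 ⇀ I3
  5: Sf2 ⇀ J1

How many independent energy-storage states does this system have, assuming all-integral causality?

3  (I1, I2, I3 all integral)

bond 2 →Sf1  (Sf1 (Sf) sets flow on bond)
bond 5 →Sf2  (Sf2 (Sf) sets flow on bond)
bond 0 →I1  (prefer integral on I1)
bond 1 →I2  (I2 integral (f out))
bond 4 →I3  (I3 integral (f out))
bond 3 →J1  (J1 needs exactly one e-in)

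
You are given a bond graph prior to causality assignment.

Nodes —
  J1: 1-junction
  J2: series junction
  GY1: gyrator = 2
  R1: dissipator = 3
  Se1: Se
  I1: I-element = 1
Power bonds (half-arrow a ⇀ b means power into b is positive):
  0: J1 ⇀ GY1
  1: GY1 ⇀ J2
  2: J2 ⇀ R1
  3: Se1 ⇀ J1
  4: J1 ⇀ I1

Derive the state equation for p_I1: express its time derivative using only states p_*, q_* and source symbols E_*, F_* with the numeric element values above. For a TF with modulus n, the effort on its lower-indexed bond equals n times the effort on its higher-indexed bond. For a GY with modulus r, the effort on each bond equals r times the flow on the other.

bond 3 stroke at J1  (Se1 fixes effort; stroke away)
bond 4 stroke at I1  (prefer integral on I1)
bond 0 stroke at J1  (1-jn J1 has f-setter on 4)
bond 1 stroke at J2  (GY1 both-in/both-out from 0)
bond 2 stroke at R1  (J2: last free bond brings flow in)

dp_I1/dt = E_Se1 - 4*p_I1/3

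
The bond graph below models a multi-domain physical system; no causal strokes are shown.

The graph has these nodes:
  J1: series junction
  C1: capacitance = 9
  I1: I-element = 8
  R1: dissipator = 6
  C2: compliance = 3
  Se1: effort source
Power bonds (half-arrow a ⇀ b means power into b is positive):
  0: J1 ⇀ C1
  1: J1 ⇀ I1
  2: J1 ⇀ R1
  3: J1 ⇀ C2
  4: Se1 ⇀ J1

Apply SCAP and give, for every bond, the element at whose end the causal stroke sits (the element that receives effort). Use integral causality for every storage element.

b4 →J1  (Se1: effort source, stroke at far end)
b0 →J1  (C1: C, integral causality)
b1 →I1  (I1 integral (f out))
b2 →J1  (J1: bond 1 brought flow, rest push out)
b3 →J1  (common-f at J1 fixed by 1)

β0 |J1
β1 |I1
β2 |J1
β3 |J1
β4 |J1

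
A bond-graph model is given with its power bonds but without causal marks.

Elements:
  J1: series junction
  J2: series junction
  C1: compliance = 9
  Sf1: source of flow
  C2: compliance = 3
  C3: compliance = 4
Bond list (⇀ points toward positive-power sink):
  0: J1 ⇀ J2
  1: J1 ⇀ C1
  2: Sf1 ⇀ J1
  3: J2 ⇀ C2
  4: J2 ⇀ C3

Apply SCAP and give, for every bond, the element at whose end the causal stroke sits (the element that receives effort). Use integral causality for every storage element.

bond 0 →J1
bond 1 →J1
bond 2 →Sf1
bond 3 →J2
bond 4 →J2

bond 2 →Sf1  (Sf1 (Sf) sets flow on bond)
bond 0 →J1  (J1 flow already set via bond 2)
bond 1 →J1  (J1: bond 2 brought flow, rest push out)
bond 3 →J2  (J2: bond 0 brought flow, rest push out)
bond 4 →J2  (J2: bond 0 brought flow, rest push out)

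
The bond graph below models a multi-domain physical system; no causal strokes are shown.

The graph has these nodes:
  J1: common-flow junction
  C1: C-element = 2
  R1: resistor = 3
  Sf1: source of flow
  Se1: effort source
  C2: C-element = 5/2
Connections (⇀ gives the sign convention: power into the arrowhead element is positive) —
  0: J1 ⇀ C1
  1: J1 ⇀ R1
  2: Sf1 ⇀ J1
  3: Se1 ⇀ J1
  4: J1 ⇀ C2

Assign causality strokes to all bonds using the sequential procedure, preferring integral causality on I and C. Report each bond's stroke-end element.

β2 stroke at Sf1  (source Sf1 imposes f)
β3 stroke at J1  (Se1 (Se) sets effort on bond)
β0 stroke at J1  (J1: bond 2 brought flow, rest push out)
β1 stroke at J1  (1-jn J1 has f-setter on 2)
β4 stroke at J1  (common-f at J1 fixed by 2)

β0 stroke→J1
β1 stroke→J1
β2 stroke→Sf1
β3 stroke→J1
β4 stroke→J1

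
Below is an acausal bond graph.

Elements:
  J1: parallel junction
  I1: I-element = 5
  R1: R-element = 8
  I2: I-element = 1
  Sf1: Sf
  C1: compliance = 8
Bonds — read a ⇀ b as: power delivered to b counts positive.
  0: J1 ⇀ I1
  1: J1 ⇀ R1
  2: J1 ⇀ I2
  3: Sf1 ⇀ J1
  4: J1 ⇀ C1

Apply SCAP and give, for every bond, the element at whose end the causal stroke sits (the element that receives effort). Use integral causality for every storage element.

b3 →Sf1  (source Sf1 imposes f)
b0 →I1  (I1 outputs flow p/I1)
b2 →I2  (I2: I, integral causality)
b4 →J1  (C1 integral (e out))
b1 →R1  (J1: bond 4 brought effort, rest push out)

#0 stroke→I1
#1 stroke→R1
#2 stroke→I2
#3 stroke→Sf1
#4 stroke→J1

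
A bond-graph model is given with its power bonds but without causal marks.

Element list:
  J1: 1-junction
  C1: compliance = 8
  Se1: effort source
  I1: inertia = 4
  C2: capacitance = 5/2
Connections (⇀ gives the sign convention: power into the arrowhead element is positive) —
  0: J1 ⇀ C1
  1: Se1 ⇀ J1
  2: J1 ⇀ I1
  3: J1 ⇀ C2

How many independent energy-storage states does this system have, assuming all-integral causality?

β1 stroke at J1  (Se1 (Se) sets effort on bond)
β0 stroke at J1  (C1 outputs effort q/C1)
β2 stroke at I1  (I1 outputs flow p/I1)
β3 stroke at J1  (1-jn J1 has f-setter on 2)

3  (C1, C2, I1 all integral)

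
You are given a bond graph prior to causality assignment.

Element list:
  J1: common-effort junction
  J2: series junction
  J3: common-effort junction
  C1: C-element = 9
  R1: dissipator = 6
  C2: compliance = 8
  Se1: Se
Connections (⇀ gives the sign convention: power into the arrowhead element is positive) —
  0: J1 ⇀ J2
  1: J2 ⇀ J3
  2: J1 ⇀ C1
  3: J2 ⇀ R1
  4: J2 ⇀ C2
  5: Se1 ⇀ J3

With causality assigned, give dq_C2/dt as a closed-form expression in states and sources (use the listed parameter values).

dq_C2/dt = -E_Se1/6 + q_C1/54 - q_C2/48

b5 stroke→J3  (Se1 (Se) sets effort on bond)
b1 stroke→J2  (common-e at J3 fixed by 5)
b2 stroke→J1  (prefer integral on C1)
b0 stroke→J2  (J1: bond 2 brought effort, rest push out)
b4 stroke→J2  (C2 integral (e out))
b3 stroke→R1  (closing 1-jn rule on J2)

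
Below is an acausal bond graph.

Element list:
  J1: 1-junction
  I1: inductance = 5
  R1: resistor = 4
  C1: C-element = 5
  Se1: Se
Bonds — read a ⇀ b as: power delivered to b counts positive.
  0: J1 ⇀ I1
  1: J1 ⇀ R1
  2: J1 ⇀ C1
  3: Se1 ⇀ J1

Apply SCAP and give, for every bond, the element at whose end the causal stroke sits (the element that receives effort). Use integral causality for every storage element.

#0 →I1
#1 →J1
#2 →J1
#3 →J1

β3 →J1  (Se1 fixes effort; stroke away)
β0 →I1  (I1 integral (f out))
β1 →J1  (J1 flow already set via bond 0)
β2 →J1  (J1: bond 0 brought flow, rest push out)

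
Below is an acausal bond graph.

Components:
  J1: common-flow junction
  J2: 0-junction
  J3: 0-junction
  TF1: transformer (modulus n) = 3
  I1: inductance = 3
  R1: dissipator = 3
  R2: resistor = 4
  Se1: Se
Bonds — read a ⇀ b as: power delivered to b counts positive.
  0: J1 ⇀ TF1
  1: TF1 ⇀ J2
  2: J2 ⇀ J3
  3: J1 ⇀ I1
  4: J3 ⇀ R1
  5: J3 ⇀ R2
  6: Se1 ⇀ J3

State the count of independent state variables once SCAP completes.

1  (I1 all integral)

β6 |J3  (source Se1 imposes e)
β2 |J2  (0-jn J3 has e-setter on 6)
β4 |R1  (common-e at J3 fixed by 6)
β5 |R2  (J3 effort already set via bond 6)
β1 |TF1  (J2: bond 2 brought effort, rest push out)
β0 |J1  (through TF1, causality passes straight; one stroke at TF1)
β3 |I1  (J1 needs exactly one f-in)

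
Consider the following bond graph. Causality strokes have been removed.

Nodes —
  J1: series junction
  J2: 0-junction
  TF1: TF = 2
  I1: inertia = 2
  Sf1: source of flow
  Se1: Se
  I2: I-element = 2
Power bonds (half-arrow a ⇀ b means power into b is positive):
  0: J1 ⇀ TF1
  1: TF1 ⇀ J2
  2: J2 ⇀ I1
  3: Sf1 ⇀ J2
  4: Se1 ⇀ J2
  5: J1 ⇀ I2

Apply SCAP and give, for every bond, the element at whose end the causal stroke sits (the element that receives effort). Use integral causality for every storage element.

b3 stroke at Sf1  (source Sf1 imposes f)
b4 stroke at J2  (Se1 (Se) sets effort on bond)
b1 stroke at TF1  (common-e at J2 fixed by 4)
b2 stroke at I1  (J2 effort already set via bond 4)
b0 stroke at J1  (TF TF1: opposite of bond 1)
b5 stroke at I2  (J1 needs exactly one f-in)

#0 →J1
#1 →TF1
#2 →I1
#3 →Sf1
#4 →J2
#5 →I2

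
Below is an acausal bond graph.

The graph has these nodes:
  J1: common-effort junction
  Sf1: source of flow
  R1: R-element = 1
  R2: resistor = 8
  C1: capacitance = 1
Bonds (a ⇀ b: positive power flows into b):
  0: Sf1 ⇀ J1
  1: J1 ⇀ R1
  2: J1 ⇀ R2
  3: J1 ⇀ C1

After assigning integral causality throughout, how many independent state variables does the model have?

bond 0 |Sf1  (Sf1: flow source, stroke at near end)
bond 3 |J1  (C1 outputs effort q/C1)
bond 1 |R1  (common-e at J1 fixed by 3)
bond 2 |R2  (common-e at J1 fixed by 3)

1  (C1 all integral)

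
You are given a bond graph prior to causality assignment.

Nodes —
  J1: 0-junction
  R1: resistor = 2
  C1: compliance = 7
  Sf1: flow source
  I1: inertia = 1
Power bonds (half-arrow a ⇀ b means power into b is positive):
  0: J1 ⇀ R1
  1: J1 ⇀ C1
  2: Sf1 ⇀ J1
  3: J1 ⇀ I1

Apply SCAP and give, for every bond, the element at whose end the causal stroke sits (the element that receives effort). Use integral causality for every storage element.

#0 |R1
#1 |J1
#2 |Sf1
#3 |I1

β2 stroke at Sf1  (Sf1 (Sf) sets flow on bond)
β1 stroke at J1  (C1 integral (e out))
β0 stroke at R1  (common-e at J1 fixed by 1)
β3 stroke at I1  (J1: bond 1 brought effort, rest push out)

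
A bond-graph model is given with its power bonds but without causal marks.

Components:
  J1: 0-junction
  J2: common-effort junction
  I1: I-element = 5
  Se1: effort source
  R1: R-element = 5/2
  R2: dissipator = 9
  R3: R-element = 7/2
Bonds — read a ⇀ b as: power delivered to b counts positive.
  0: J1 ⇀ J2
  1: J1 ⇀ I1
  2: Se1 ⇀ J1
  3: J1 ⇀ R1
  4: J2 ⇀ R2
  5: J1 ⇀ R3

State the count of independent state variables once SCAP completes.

b2 stroke at J1  (Se1 fixes effort; stroke away)
b0 stroke at J2  (J1 effort already set via bond 2)
b1 stroke at I1  (0-jn J1 has e-setter on 2)
b3 stroke at R1  (common-e at J1 fixed by 2)
b5 stroke at R3  (J1 effort already set via bond 2)
b4 stroke at R2  (J2: bond 0 brought effort, rest push out)

1  (I1 all integral)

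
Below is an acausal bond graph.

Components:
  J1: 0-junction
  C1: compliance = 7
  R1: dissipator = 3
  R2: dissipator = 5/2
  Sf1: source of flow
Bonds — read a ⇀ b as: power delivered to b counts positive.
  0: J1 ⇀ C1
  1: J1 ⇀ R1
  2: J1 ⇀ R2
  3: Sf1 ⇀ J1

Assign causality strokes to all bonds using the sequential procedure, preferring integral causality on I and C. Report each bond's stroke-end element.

#3 stroke at Sf1  (Sf1 fixes flow; stroke at Sf1)
#0 stroke at J1  (C1 outputs effort q/C1)
#1 stroke at R1  (J1: bond 0 brought effort, rest push out)
#2 stroke at R2  (common-e at J1 fixed by 0)

β0 |J1
β1 |R1
β2 |R2
β3 |Sf1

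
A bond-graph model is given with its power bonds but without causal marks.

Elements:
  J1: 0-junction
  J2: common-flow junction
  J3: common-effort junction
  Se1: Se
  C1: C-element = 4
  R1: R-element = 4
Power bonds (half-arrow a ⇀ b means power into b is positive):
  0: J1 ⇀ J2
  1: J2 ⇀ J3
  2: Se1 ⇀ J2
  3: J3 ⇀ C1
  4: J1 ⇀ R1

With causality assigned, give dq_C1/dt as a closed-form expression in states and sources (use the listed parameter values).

dq_C1/dt = E_Se1/4 - q_C1/16

bond 2 stroke→J2  (Se1: effort source, stroke at far end)
bond 3 stroke→J3  (C1 outputs effort q/C1)
bond 1 stroke→J2  (common-e at J3 fixed by 3)
bond 0 stroke→J1  (closing 1-jn rule on J2)
bond 4 stroke→R1  (J1 effort already set via bond 0)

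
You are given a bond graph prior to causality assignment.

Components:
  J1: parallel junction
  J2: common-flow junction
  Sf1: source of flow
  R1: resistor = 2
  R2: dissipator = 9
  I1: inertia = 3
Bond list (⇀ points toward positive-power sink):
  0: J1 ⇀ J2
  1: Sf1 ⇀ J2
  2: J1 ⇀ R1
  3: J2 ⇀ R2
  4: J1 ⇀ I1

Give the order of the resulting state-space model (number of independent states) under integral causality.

b1 stroke→Sf1  (Sf1 (Sf) sets flow on bond)
b0 stroke→J2  (J2: bond 1 brought flow, rest push out)
b3 stroke→J2  (J2: bond 1 brought flow, rest push out)
b4 stroke→I1  (I1 integral (f out))
b2 stroke→J1  (closing 0-jn rule on J1)

1  (I1 all integral)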